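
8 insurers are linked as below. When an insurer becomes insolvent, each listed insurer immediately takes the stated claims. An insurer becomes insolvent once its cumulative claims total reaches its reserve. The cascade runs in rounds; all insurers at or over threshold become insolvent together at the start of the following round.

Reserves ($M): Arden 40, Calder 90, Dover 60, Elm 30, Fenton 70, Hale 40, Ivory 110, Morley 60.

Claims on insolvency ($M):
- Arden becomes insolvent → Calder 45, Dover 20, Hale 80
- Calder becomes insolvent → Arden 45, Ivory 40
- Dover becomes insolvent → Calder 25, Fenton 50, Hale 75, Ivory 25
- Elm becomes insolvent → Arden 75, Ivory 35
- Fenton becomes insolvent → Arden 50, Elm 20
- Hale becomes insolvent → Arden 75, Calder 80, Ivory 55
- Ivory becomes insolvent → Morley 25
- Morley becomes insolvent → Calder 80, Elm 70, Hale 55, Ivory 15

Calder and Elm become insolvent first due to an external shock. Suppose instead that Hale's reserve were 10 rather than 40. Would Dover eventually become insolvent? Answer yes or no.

no

With Hale's reserve at 10:
Round 1 — Calder, Elm become insolvent (initial).
  Arden: +45+75 → 120 ≥ 40
  Ivory: +40+35 → 75 < 110
Round 2 — Arden becomes insolvent.
  Dover: +20 → 20 < 60
  Hale: +80 → 80 ≥ 10
Round 3 — Hale becomes insolvent.
  Ivory: +55 → 130 ≥ 110
Round 4 — Ivory becomes insolvent.
  Morley: +25 → 25 < 60
No further insolvencies.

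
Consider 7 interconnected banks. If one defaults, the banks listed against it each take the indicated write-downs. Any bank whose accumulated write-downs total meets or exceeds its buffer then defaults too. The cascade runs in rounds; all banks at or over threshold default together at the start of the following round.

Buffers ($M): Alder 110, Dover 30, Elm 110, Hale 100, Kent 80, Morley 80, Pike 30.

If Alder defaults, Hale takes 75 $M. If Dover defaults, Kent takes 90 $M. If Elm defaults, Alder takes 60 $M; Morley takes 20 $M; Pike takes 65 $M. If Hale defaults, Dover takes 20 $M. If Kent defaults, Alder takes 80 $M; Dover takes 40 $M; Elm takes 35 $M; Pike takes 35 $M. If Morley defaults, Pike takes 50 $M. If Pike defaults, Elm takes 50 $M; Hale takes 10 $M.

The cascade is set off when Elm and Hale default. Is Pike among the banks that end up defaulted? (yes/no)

Round 1 — Elm, Hale default (initial).
  Alder: +60 → 60 < 110
  Dover: +20 → 20 < 30
  Morley: +20 → 20 < 80
  Pike: +65 → 65 ≥ 30
Round 2 — Pike defaults.
No further defaults.

yes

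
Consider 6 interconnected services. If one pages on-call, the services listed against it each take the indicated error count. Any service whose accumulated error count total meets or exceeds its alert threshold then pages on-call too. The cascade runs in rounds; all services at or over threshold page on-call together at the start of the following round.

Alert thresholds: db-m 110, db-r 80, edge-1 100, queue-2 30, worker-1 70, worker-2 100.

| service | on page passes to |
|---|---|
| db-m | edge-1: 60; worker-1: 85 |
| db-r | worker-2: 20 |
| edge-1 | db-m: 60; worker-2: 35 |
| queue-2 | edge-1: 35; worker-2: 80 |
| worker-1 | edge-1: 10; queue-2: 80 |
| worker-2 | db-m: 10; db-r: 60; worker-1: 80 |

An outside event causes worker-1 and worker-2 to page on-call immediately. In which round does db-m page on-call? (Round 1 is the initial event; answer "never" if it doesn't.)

never

Round 1 — worker-1, worker-2 page on-call (initial).
  db-m: +10 → 10 < 110
  db-r: +60 → 60 < 80
  edge-1: +10 → 10 < 100
  queue-2: +80 → 80 ≥ 30
Round 2 — queue-2 pages on-call.
  edge-1: +35 → 45 < 100
No further pages.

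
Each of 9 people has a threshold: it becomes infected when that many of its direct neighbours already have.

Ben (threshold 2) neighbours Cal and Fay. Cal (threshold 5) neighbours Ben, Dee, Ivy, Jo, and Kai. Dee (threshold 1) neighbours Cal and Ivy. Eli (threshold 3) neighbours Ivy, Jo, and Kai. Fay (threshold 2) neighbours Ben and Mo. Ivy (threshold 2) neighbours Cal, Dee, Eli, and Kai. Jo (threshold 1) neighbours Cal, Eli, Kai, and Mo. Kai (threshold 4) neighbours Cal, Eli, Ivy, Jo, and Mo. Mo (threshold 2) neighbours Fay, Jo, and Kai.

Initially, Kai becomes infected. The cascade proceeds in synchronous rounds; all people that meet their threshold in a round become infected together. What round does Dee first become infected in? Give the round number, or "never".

never

Round 1 — Kai becomes infected (initial).
Round 2 — checking thresholds:
  Cal: 1 of 5 neighbours < 5, not yet.
  Eli: 1 of 3 neighbours < 3, not yet.
  Ivy: 1 of 4 neighbours < 2, not yet.
  Jo: 1 of 4 neighbours ≥ 1, becomes infected.
  Mo: 1 of 3 neighbours < 2, not yet.
Round 3 — checking thresholds:
  Cal: 2 of 5 neighbours < 5, not yet.
  Eli: 2 of 3 neighbours < 3, not yet.
  Ivy: 1 of 4 neighbours < 2, not yet.
  Mo: 2 of 3 neighbours ≥ 2, becomes infected.
Round 4 — no new infections; cascade stops.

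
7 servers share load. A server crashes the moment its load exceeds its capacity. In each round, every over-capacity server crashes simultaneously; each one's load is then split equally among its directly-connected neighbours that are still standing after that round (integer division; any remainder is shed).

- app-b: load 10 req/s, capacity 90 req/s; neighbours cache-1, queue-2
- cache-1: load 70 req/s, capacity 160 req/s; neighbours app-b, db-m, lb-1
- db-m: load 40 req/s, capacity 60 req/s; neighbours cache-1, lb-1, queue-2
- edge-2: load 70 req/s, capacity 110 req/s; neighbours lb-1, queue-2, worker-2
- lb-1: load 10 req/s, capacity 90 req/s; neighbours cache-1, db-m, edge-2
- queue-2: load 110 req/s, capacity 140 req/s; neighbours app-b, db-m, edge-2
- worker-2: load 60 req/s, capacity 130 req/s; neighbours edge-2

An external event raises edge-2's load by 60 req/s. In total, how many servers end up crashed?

Round 1 — edge-2 at 130 > 110. edge-2 crashes.
  edge-2 sheds 130 req/s to lb-1, queue-2, worker-2: 43 each (1 lost).
    lb-1: 10+43 = 53 ≤ 90
    queue-2: 110+43 = 153 > 140
    worker-2: 60+43 = 103 ≤ 130
Round 2 — queue-2 crashes.
  queue-2 sheds 153 req/s to app-b, db-m: 76 each (1 lost).
    app-b: 10+76 = 86 ≤ 90
    db-m: 40+76 = 116 > 60
Round 3 — db-m crashes.
  db-m sheds 116 req/s to cache-1, lb-1: 58 each.
    cache-1: 70+58 = 128 ≤ 160
    lb-1: 53+58 = 111 > 90
Round 4 — lb-1 crashes.
  lb-1 sheds 111 req/s to cache-1: 111 each.
    cache-1: 128+111 = 239 > 160
Round 5 — cache-1 crashes.
  cache-1 sheds 239 req/s to app-b: 239 each.
    app-b: 86+239 = 325 > 90
Round 6 — app-b crashes.
  app-b sheds 325 req/s: no online neighbours, lost.
No further crashes.

6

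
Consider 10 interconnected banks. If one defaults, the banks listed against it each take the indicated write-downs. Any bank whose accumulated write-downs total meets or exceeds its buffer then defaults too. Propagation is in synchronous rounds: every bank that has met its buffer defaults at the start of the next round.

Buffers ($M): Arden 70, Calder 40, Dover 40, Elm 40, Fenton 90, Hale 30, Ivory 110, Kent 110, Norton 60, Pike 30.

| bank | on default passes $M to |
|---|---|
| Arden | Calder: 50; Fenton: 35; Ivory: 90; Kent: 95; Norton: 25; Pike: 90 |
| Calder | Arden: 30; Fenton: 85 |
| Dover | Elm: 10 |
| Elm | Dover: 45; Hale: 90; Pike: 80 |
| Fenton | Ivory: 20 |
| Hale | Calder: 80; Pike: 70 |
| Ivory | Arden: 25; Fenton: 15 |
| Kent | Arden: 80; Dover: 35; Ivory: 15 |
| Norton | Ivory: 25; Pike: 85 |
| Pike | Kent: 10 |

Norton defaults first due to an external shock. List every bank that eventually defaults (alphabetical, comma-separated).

Round 1 — Norton defaults (initial).
  Ivory: +25 → 25 < 110
  Pike: +85 → 85 ≥ 30
Round 2 — Pike defaults.
  Kent: +10 → 10 < 110
No further defaults.

Norton, Pike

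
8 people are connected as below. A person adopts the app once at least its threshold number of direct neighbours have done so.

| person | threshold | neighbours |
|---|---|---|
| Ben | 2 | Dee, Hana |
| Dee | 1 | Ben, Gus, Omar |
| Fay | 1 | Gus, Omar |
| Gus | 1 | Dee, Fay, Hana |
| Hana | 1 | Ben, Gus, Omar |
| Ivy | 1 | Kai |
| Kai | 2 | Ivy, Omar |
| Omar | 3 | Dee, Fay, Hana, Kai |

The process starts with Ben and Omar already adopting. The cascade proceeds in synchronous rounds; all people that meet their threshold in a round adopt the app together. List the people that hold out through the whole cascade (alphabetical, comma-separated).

Ivy, Kai

Round 1 — Ben, Omar adopt the app (initial).
Round 2 — checking thresholds:
  Dee: 2 of 3 neighbours ≥ 1, adopts the app.
  Fay: 1 of 2 neighbours ≥ 1, adopts the app.
  Hana: 2 of 3 neighbours ≥ 1, adopts the app.
  Kai: 1 of 2 neighbours < 2, holds.
Round 3 — checking thresholds:
  Gus: 3 of 3 neighbours ≥ 1, adopts the app.
  Kai: 1 of 2 neighbours < 2, holds.
Round 4 — no new adoptions; cascade stops.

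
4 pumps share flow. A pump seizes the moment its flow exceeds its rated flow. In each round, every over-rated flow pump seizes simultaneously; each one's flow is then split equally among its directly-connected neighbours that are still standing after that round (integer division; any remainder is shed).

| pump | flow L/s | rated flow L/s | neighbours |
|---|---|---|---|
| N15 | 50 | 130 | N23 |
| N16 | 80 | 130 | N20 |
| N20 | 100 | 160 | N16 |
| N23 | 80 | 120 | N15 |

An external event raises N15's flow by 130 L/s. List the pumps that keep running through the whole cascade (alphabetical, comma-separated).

N16, N20

Round 1 — N15 at 180 > 130. N15 seizes.
  N15 sheds 180 L/s to N23: 180 each.
    N23: 80+180 = 260 > 120
Round 2 — N23 seizes.
  N23 sheds 260 L/s: no online neighbours, lost.
No further seizures.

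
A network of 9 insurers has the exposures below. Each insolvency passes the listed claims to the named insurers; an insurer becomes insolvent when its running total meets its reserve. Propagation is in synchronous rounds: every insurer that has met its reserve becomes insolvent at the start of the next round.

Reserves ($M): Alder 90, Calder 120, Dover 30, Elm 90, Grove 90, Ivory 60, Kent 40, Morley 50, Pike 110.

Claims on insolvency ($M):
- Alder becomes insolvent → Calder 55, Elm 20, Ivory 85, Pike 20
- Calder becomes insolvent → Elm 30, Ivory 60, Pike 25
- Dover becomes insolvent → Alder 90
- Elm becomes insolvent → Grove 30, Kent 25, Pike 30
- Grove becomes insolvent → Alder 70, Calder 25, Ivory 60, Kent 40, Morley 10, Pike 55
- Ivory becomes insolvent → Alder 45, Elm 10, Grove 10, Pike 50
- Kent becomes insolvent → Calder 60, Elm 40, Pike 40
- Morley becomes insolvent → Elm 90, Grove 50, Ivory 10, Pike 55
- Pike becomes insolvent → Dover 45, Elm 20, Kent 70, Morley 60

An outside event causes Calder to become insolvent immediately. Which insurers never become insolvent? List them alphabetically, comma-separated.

Round 1 — Calder becomes insolvent (initial).
  Elm: +30 → 30 < 90
  Ivory: +60 → 60 ≥ 60
  Pike: +25 → 25 < 110
Round 2 — Ivory becomes insolvent.
  Alder: +45 → 45 < 90
  Elm: +10 → 40 < 90
  Grove: +10 → 10 < 90
  Pike: +50 → 75 < 110
No further insolvencies.

Alder, Dover, Elm, Grove, Kent, Morley, Pike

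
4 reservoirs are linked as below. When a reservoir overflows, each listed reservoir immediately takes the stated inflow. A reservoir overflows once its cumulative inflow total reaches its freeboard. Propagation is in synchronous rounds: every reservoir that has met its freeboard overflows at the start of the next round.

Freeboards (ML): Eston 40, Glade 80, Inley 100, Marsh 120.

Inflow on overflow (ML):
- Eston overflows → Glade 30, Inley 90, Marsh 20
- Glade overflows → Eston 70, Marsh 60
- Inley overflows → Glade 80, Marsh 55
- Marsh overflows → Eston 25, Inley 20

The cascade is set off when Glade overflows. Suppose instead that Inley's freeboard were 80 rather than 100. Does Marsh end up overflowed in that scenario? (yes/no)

With Inley's freeboard at 80:
Round 1 — Glade overflows (initial).
  Eston: +70 → 70 ≥ 40
  Marsh: +60 → 60 < 120
Round 2 — Eston overflows.
  Inley: +90 → 90 ≥ 80
  Marsh: +20 → 80 < 120
Round 3 — Inley overflows.
  Marsh: +55 → 135 ≥ 120
Round 4 — Marsh overflows.
No further overflows.

yes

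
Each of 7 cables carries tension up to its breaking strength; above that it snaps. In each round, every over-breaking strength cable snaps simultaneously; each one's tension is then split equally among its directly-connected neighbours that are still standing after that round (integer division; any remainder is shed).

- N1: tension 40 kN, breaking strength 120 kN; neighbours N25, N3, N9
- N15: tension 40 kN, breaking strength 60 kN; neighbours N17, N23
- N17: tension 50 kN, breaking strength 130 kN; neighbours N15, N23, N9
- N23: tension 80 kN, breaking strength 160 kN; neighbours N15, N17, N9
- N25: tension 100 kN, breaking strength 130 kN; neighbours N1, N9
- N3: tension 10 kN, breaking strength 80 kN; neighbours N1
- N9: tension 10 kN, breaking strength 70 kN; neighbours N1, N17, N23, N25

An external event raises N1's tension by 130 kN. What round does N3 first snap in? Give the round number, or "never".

Round 1 — N1 at 170 > 120. N1 snaps.
  N1 sheds 170 kN to N25, N3, N9: 56 each (2 lost).
    N25: 100+56 = 156 > 130
    N3: 10+56 = 66 ≤ 80
    N9: 10+56 = 66 ≤ 70
Round 2 — N25 snaps.
  N25 sheds 156 kN to N9: 156 each.
    N9: 66+156 = 222 > 70
Round 3 — N9 snaps.
  N9 sheds 222 kN to N17, N23: 111 each.
    N17: 50+111 = 161 > 130
    N23: 80+111 = 191 > 160
Round 4 — N17, N23 snap.
  N17 sheds 161 kN to N15: 161 each.
    N15: 40+161 = 201 > 60
  N23 sheds 191 kN to N15: 191 each.
    N15: 201+191 = 392 > 60
Round 5 — N15 snaps.
  N15 sheds 392 kN: no online neighbours, lost.
No further breaks.

never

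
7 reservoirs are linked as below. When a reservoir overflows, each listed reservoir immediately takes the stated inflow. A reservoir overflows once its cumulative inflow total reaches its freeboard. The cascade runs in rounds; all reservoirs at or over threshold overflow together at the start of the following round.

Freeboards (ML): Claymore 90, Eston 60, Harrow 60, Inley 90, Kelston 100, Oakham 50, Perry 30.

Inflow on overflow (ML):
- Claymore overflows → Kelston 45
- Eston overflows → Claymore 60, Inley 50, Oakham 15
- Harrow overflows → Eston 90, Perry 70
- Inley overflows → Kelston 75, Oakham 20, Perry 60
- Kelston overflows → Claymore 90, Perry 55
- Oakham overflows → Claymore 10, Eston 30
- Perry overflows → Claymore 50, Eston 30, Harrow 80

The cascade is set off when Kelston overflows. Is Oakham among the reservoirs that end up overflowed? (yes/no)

Round 1 — Kelston overflows (initial).
  Claymore: +90 → 90 ≥ 90
  Perry: +55 → 55 ≥ 30
Round 2 — Claymore, Perry overflow.
  Eston: +30 → 30 < 60
  Harrow: +80 → 80 ≥ 60
Round 3 — Harrow overflows.
  Eston: +90 → 120 ≥ 60
Round 4 — Eston overflows.
  Inley: +50 → 50 < 90
  Oakham: +15 → 15 < 50
No further overflows.

no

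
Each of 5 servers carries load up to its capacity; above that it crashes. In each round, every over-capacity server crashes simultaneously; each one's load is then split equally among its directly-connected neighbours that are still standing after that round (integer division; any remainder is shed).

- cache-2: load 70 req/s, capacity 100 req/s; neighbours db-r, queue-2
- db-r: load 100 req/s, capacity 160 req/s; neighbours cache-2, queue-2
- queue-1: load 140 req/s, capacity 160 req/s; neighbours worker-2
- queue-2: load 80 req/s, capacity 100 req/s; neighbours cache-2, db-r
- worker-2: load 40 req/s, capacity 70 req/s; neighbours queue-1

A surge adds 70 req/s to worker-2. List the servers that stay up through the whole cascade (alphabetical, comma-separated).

Round 1 — worker-2 at 110 > 70. worker-2 crashes.
  worker-2 sheds 110 req/s to queue-1: 110 each.
    queue-1: 140+110 = 250 > 160
Round 2 — queue-1 crashes.
  queue-1 sheds 250 req/s: no online neighbours, lost.
No further crashes.

cache-2, db-r, queue-2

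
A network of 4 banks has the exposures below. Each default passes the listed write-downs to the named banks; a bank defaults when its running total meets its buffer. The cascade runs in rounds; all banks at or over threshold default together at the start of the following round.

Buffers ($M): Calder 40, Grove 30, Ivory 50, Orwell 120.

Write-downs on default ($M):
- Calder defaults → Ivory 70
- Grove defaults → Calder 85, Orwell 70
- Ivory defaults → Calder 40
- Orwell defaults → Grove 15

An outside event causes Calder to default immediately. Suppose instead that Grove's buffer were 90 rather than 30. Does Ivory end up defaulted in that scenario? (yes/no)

With Grove's buffer at 90:
Round 1 — Calder defaults (initial).
  Ivory: +70 → 70 ≥ 50
Round 2 — Ivory defaults.
No further defaults.

yes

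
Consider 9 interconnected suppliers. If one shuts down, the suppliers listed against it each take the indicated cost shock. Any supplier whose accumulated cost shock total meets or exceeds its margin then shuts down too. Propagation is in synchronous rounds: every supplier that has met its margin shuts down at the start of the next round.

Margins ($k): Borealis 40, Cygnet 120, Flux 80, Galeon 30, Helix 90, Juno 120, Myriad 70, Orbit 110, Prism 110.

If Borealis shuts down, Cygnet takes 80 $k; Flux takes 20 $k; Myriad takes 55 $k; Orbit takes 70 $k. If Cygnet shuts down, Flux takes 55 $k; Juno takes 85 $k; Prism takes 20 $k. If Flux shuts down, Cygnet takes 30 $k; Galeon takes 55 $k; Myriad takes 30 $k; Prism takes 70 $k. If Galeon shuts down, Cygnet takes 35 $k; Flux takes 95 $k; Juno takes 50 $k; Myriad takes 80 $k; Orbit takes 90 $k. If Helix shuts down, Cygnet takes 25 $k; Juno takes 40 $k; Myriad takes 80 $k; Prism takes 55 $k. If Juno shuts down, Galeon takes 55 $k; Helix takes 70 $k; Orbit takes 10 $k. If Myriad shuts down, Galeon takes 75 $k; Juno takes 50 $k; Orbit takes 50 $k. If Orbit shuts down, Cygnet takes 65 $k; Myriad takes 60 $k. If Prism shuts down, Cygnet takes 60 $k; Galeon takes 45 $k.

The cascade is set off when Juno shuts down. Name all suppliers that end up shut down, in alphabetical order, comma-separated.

Round 1 — Juno shuts down (initial).
  Galeon: +55 → 55 ≥ 30
  Helix: +70 → 70 < 90
  Orbit: +10 → 10 < 110
Round 2 — Galeon shuts down.
  Cygnet: +35 → 35 < 120
  Flux: +95 → 95 ≥ 80
  Myriad: +80 → 80 ≥ 70
  Orbit: +90 → 100 < 110
Round 3 — Flux, Myriad shut down.
  Cygnet: +30 → 65 < 120
  Orbit: +50 → 150 ≥ 110
  Prism: +70 → 70 < 110
Round 4 — Orbit shuts down.
  Cygnet: +65 → 130 ≥ 120
Round 5 — Cygnet shuts down.
  Prism: +20 → 90 < 110
No further shutdowns.

Cygnet, Flux, Galeon, Juno, Myriad, Orbit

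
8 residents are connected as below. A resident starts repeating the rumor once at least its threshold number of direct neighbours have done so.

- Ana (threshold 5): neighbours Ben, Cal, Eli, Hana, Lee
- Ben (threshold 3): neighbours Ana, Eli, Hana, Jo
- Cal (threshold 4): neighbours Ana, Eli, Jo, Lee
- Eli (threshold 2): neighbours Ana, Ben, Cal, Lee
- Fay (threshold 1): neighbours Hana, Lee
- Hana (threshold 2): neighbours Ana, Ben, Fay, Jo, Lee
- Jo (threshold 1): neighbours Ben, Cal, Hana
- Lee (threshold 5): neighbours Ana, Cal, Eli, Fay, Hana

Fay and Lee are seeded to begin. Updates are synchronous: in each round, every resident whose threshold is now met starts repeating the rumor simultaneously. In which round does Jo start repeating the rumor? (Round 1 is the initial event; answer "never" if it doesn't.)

Round 1 — Fay, Lee start repeating the rumor (initial).
Round 2 — checking thresholds:
  Ana: 1 of 5 neighbours < 5, not yet.
  Cal: 1 of 4 neighbours < 4, not yet.
  Eli: 1 of 4 neighbours < 2, not yet.
  Hana: 2 of 5 neighbours ≥ 2, starts repeating the rumor.
Round 3 — checking thresholds:
  Ana: 2 of 5 neighbours < 5, not yet.
  Ben: 1 of 4 neighbours < 3, not yet.
  Cal: 1 of 4 neighbours < 4, not yet.
  Eli: 1 of 4 neighbours < 2, not yet.
  Jo: 1 of 3 neighbours ≥ 1, starts repeating the rumor.
Round 4 — no new spreads; cascade stops.

3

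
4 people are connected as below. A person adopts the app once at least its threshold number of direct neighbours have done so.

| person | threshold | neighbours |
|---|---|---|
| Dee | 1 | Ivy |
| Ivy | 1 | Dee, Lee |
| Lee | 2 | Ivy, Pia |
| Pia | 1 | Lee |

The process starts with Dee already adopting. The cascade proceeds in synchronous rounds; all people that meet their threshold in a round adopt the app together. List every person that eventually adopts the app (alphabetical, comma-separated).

Round 1 — Dee adopts the app (initial).
Round 2 — checking thresholds:
  Ivy: 1 of 2 neighbours ≥ 1, adopts the app.
Round 3 — no new adoptions; cascade stops.

Dee, Ivy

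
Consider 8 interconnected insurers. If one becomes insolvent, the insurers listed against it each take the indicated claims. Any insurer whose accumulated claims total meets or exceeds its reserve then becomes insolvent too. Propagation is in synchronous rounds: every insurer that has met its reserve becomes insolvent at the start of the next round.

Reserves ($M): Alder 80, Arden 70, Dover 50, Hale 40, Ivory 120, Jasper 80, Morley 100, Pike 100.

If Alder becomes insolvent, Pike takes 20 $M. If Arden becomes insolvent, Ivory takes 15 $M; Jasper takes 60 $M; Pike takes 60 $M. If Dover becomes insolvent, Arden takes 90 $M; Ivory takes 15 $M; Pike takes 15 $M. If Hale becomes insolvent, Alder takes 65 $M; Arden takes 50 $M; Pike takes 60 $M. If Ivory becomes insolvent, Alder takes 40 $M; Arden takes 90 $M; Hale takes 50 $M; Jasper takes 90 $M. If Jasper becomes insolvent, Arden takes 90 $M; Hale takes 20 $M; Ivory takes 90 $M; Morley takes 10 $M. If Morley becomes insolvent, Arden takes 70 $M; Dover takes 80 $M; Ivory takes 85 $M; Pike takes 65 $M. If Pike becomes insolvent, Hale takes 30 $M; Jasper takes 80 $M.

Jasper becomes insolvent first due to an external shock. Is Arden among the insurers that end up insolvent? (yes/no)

yes

Round 1 — Jasper becomes insolvent (initial).
  Arden: +90 → 90 ≥ 70
  Hale: +20 → 20 < 40
  Ivory: +90 → 90 < 120
  Morley: +10 → 10 < 100
Round 2 — Arden becomes insolvent.
  Ivory: +15 → 105 < 120
  Pike: +60 → 60 < 100
No further insolvencies.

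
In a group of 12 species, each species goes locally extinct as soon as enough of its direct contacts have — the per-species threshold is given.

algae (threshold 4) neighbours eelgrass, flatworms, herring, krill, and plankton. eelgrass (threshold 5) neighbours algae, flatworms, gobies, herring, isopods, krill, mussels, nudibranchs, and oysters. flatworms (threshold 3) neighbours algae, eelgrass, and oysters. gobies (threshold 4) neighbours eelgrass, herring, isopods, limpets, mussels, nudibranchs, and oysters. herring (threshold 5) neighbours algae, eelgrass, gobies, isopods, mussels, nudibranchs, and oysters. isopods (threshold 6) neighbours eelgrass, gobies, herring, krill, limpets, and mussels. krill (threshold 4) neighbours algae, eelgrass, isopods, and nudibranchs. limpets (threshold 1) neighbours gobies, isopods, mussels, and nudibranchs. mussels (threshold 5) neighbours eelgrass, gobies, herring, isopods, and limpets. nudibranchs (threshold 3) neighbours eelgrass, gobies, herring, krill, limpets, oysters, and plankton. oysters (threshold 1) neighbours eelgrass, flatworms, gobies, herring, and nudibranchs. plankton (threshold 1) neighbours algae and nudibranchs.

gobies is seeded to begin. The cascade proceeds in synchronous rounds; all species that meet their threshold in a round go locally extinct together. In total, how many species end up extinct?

Round 1 — gobies goes locally extinct (initial).
Round 2 — checking thresholds:
  eelgrass: 1 of 9 neighbours < 5, below threshold.
  herring: 1 of 7 neighbours < 5, below threshold.
  isopods: 1 of 6 neighbours < 6, below threshold.
  limpets: 1 of 4 neighbours ≥ 1, goes locally extinct.
  mussels: 1 of 5 neighbours < 5, below threshold.
  nudibranchs: 1 of 7 neighbours < 3, below threshold.
  oysters: 1 of 5 neighbours ≥ 1, goes locally extinct.
Round 3 — checking thresholds:
  eelgrass: 2 of 9 neighbours < 5, below threshold.
  flatworms: 1 of 3 neighbours < 3, below threshold.
  herring: 2 of 7 neighbours < 5, below threshold.
  isopods: 2 of 6 neighbours < 6, below threshold.
  mussels: 2 of 5 neighbours < 5, below threshold.
  nudibranchs: 3 of 7 neighbours ≥ 3, goes locally extinct.
Round 4 — checking thresholds:
  eelgrass: 3 of 9 neighbours < 5, below threshold.
  flatworms: 1 of 3 neighbours < 3, below threshold.
  herring: 3 of 7 neighbours < 5, below threshold.
  isopods: 2 of 6 neighbours < 6, below threshold.
  krill: 1 of 4 neighbours < 4, below threshold.
  mussels: 2 of 5 neighbours < 5, below threshold.
  plankton: 1 of 2 neighbours ≥ 1, goes locally extinct.
Round 5 — no new extinctions; cascade stops.

5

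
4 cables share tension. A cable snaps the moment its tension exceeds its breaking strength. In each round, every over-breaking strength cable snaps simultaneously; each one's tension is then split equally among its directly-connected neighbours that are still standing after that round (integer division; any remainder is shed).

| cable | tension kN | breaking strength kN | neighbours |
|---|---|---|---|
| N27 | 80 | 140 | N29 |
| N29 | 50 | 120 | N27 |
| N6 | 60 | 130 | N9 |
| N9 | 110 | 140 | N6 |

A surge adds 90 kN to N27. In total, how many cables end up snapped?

2

Round 1 — N27 at 170 > 140. N27 snaps.
  N27 sheds 170 kN to N29: 170 each.
    N29: 50+170 = 220 > 120
Round 2 — N29 snaps.
  N29 sheds 220 kN: no online neighbours, lost.
No further breaks.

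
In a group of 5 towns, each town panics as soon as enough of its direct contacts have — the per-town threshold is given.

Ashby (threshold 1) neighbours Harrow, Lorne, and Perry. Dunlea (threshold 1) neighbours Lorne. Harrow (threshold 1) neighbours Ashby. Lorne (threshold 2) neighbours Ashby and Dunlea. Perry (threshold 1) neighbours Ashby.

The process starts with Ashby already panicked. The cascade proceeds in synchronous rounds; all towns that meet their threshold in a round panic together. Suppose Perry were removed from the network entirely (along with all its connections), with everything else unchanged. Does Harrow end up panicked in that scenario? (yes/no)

yes

With Perry removed:
Round 1 — Ashby panics (initial).
Round 2 — checking thresholds:
  Harrow: 1 of 1 neighbours ≥ 1, panics.
  Lorne: 1 of 2 neighbours < 2, holds.
Round 3 — no new panics; cascade stops.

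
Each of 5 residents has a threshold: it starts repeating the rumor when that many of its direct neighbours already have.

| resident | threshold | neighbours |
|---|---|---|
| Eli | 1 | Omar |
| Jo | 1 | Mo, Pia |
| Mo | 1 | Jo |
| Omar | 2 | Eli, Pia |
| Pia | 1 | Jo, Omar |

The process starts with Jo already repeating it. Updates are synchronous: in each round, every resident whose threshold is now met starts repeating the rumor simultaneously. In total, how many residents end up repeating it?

Round 1 — Jo starts repeating the rumor (initial).
Round 2 — checking thresholds:
  Mo: 1 of 1 neighbours ≥ 1, starts repeating the rumor.
  Pia: 1 of 2 neighbours ≥ 1, starts repeating the rumor.
Round 3 — no new spreads; cascade stops.

3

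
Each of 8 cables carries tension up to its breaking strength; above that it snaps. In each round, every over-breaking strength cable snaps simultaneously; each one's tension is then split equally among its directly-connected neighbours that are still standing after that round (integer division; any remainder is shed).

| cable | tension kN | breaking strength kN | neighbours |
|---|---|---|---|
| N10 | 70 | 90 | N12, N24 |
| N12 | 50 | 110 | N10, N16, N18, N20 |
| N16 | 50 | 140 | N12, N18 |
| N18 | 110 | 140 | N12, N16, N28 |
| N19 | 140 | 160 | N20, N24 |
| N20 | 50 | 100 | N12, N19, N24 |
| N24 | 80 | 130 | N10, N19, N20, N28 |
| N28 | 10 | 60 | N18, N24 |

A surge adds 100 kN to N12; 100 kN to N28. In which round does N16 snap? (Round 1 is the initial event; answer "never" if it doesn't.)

Round 1 — N12 at 150 > 110; N28 at 110 > 60. N12, N28 snap.
  N12 sheds 150 kN to N10, N16, N18, N20: 37 each (2 lost).
    N10: 70+37 = 107 > 90
    N16: 50+37 = 87 ≤ 140
    N18: 110+37 = 147 > 140
    N20: 50+37 = 87 ≤ 100
  N28 sheds 110 kN to N18, N24: 55 each.
    N18: 147+55 = 202 > 140
    N24: 80+55 = 135 > 130
Round 2 — N10, N18, N24 snap.
  N10 sheds 107 kN: no online neighbours, lost.
  N18 sheds 202 kN to N16: 202 each.
    N16: 87+202 = 289 > 140
  N24 sheds 135 kN to N19, N20: 67 each (1 lost).
    N19: 140+67 = 207 > 160
    N20: 87+67 = 154 > 100
Round 3 — N16, N19, N20 snap.
  N16 sheds 289 kN: no online neighbours, lost.
  N19 sheds 207 kN: no online neighbours, lost.
  N20 sheds 154 kN: no online neighbours, lost.
No further breaks.

3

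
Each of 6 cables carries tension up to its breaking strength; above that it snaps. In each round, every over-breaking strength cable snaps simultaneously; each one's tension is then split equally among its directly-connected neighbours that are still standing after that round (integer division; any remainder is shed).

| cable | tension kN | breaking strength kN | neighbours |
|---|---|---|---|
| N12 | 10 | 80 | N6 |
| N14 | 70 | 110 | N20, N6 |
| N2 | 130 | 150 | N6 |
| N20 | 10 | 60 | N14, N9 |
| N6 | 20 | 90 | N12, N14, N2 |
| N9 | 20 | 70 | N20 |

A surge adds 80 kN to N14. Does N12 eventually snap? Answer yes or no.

Round 1 — N14 at 150 > 110. N14 snaps.
  N14 sheds 150 kN to N20, N6: 75 each.
    N20: 10+75 = 85 > 60
    N6: 20+75 = 95 > 90
Round 2 — N20, N6 snap.
  N20 sheds 85 kN to N9: 85 each.
    N9: 20+85 = 105 > 70
  N6 sheds 95 kN to N12, N2: 47 each (1 lost).
    N12: 10+47 = 57 ≤ 80
    N2: 130+47 = 177 > 150
Round 3 — N2, N9 snap.
  N2 sheds 177 kN: no online neighbours, lost.
  N9 sheds 105 kN: no online neighbours, lost.
No further breaks.

no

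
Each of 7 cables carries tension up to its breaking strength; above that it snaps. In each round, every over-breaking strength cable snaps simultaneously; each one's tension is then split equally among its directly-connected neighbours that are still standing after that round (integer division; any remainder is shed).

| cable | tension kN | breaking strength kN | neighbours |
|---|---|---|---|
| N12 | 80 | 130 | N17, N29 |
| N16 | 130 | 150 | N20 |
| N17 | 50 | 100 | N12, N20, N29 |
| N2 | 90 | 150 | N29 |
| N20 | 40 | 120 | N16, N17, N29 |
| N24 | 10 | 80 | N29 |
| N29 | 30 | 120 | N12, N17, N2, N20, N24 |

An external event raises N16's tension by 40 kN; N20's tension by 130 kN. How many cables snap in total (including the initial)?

7

Round 1 — N16 at 170 > 150; N20 at 170 > 120. N16, N20 snap.
  N16 sheds 170 kN: no online neighbours, lost.
  N20 sheds 170 kN to N17, N29: 85 each.
    N17: 50+85 = 135 > 100
    N29: 30+85 = 115 ≤ 120
Round 2 — N17 snaps.
  N17 sheds 135 kN to N12, N29: 67 each (1 lost).
    N12: 80+67 = 147 > 130
    N29: 115+67 = 182 > 120
Round 3 — N12, N29 snap.
  N12 sheds 147 kN: no online neighbours, lost.
  N29 sheds 182 kN to N2, N24: 91 each.
    N2: 90+91 = 181 > 150
    N24: 10+91 = 101 > 80
Round 4 — N2, N24 snap.
  N2 sheds 181 kN: no online neighbours, lost.
  N24 sheds 101 kN: no online neighbours, lost.
No further breaks.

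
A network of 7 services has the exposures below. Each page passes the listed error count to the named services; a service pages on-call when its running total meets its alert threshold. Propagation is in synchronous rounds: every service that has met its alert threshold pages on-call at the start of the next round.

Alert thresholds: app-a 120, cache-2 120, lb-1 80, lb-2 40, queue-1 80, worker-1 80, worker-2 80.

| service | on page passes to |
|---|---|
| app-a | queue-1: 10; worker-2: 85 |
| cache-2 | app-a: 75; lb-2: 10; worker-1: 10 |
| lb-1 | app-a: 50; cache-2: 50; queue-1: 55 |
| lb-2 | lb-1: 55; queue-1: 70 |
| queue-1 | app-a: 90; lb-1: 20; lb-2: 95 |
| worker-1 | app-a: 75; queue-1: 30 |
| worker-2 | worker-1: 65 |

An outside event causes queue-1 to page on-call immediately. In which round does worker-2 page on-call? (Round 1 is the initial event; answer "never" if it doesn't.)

Round 1 — queue-1 pages on-call (initial).
  app-a: +90 → 90 < 120
  lb-1: +20 → 20 < 80
  lb-2: +95 → 95 ≥ 40
Round 2 — lb-2 pages on-call.
  lb-1: +55 → 75 < 80
No further pages.

never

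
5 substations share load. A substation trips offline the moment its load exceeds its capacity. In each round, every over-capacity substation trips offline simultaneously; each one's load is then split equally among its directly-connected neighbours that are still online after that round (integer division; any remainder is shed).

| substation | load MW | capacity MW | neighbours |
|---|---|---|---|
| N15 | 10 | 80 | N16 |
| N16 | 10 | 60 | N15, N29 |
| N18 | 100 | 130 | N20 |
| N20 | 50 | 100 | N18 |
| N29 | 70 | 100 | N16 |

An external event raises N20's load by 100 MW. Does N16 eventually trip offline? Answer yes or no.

Round 1 — N20 at 150 > 100. N20 trips offline.
  N20 sheds 150 MW to N18: 150 each.
    N18: 100+150 = 250 > 130
Round 2 — N18 trips offline.
  N18 sheds 250 MW: no online neighbours, lost.
No further trips.

no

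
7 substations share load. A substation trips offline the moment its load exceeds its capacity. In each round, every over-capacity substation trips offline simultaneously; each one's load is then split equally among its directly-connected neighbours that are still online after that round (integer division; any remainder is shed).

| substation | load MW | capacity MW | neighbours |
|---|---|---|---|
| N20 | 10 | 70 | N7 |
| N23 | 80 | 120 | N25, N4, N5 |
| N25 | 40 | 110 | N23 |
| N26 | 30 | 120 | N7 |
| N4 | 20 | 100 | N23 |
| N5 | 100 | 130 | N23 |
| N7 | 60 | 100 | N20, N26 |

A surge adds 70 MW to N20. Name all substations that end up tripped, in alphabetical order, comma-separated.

N20, N26, N7

Round 1 — N20 at 80 > 70. N20 trips offline.
  N20 sheds 80 MW to N7: 80 each.
    N7: 60+80 = 140 > 100
Round 2 — N7 trips offline.
  N7 sheds 140 MW to N26: 140 each.
    N26: 30+140 = 170 > 120
Round 3 — N26 trips offline.
  N26 sheds 170 MW: no online neighbours, lost.
No further trips.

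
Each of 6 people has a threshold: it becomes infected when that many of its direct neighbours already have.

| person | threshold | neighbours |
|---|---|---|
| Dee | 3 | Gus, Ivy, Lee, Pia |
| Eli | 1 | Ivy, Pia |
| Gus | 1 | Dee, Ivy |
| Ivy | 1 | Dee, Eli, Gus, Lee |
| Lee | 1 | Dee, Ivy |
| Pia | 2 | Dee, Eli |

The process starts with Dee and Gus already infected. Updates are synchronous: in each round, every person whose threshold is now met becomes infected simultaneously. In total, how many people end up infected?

6

Round 1 — Dee, Gus become infected (initial).
Round 2 — checking thresholds:
  Ivy: 2 of 4 neighbours ≥ 1, becomes infected.
  Lee: 1 of 2 neighbours ≥ 1, becomes infected.
  Pia: 1 of 2 neighbours < 2, not yet.
Round 3 — checking thresholds:
  Eli: 1 of 2 neighbours ≥ 1, becomes infected.
  Pia: 1 of 2 neighbours < 2, not yet.
Round 4 — checking thresholds:
  Pia: 2 of 2 neighbours ≥ 2, becomes infected.
Round 5 — no new infections; cascade stops.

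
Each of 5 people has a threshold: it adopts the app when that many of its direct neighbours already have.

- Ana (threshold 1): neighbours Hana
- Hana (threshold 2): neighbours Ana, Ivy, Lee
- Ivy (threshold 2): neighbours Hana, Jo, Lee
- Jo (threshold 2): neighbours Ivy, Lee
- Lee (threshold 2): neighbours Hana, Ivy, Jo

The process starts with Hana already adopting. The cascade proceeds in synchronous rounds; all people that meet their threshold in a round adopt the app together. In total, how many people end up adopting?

2

Round 1 — Hana adopts the app (initial).
Round 2 — checking thresholds:
  Ana: 1 of 1 neighbours ≥ 1, adopts the app.
  Ivy: 1 of 3 neighbours < 2, not yet.
  Lee: 1 of 3 neighbours < 2, not yet.
Round 3 — no new adoptions; cascade stops.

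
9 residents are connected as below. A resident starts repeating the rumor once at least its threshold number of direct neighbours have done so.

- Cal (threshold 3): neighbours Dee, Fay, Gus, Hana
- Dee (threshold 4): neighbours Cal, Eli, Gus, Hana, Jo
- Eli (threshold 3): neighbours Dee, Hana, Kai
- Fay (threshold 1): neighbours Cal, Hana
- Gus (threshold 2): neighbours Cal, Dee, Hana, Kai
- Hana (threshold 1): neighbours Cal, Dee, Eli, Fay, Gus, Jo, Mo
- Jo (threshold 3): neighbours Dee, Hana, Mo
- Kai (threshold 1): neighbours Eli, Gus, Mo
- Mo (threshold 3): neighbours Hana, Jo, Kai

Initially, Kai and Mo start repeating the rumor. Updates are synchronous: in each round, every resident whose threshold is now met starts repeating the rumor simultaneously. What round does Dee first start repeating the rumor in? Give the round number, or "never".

never

Round 1 — Kai, Mo start repeating the rumor (initial).
Round 2 — checking thresholds:
  Eli: 1 of 3 neighbours < 3, holds.
  Gus: 1 of 4 neighbours < 2, holds.
  Hana: 1 of 7 neighbours ≥ 1, starts repeating the rumor.
  Jo: 1 of 3 neighbours < 3, holds.
Round 3 — checking thresholds:
  Cal: 1 of 4 neighbours < 3, holds.
  Dee: 1 of 5 neighbours < 4, holds.
  Eli: 2 of 3 neighbours < 3, holds.
  Fay: 1 of 2 neighbours ≥ 1, starts repeating the rumor.
  Gus: 2 of 4 neighbours ≥ 2, starts repeating the rumor.
  Jo: 2 of 3 neighbours < 3, holds.
Round 4 — checking thresholds:
  Cal: 3 of 4 neighbours ≥ 3, starts repeating the rumor.
  Dee: 2 of 5 neighbours < 4, holds.
  Eli: 2 of 3 neighbours < 3, holds.
  Jo: 2 of 3 neighbours < 3, holds.
Round 5 — no new spreads; cascade stops.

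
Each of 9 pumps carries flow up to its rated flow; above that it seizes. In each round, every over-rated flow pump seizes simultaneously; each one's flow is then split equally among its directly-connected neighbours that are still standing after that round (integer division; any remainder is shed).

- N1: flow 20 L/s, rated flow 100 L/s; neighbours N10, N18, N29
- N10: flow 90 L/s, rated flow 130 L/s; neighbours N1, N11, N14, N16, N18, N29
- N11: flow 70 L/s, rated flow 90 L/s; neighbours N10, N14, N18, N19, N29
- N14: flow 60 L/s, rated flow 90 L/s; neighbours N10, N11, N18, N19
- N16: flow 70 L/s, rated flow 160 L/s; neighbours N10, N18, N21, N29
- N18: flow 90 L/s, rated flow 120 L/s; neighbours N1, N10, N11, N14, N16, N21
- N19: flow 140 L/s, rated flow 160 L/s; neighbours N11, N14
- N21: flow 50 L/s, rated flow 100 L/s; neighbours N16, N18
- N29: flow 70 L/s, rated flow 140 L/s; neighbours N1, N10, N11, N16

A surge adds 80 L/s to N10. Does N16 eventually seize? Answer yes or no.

Round 1 — N10 at 170 > 130. N10 seizes.
  N10 sheds 170 L/s to N1, N11, N14, N16, N18, N29: 28 each (2 lost).
    N1: 20+28 = 48 ≤ 100
    N11: 70+28 = 98 > 90
    N14: 60+28 = 88 ≤ 90
    N16: 70+28 = 98 ≤ 160
    N18: 90+28 = 118 ≤ 120
    N29: 70+28 = 98 ≤ 140
Round 2 — N11 seizes.
  N11 sheds 98 L/s to N14, N18, N19, N29: 24 each (2 lost).
    N14: 88+24 = 112 > 90
    N18: 118+24 = 142 > 120
    N19: 140+24 = 164 > 160
    N29: 98+24 = 122 ≤ 140
Round 3 — N14, N18, N19 seize.
  N14 sheds 112 L/s: no online neighbours, lost.
  N18 sheds 142 L/s to N1, N16, N21: 47 each (1 lost).
    N1: 48+47 = 95 ≤ 100
    N16: 98+47 = 145 ≤ 160
    N21: 50+47 = 97 ≤ 100
  N19 sheds 164 L/s: no online neighbours, lost.
No further seizures.

no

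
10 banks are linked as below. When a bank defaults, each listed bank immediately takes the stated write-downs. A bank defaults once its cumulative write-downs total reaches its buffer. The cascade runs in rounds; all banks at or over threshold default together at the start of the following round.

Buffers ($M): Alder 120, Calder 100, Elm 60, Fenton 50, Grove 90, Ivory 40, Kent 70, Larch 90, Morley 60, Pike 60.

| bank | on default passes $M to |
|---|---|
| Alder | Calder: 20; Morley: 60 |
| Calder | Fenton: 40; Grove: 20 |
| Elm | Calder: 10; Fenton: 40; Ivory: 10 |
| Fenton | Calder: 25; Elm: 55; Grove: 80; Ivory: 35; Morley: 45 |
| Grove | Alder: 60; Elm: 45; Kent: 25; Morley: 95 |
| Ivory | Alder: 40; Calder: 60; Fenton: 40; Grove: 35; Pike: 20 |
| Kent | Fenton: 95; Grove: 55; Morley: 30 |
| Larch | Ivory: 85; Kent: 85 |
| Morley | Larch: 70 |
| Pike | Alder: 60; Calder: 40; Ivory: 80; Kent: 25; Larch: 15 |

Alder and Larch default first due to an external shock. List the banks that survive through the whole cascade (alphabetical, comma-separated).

Pike

Round 1 — Alder, Larch default (initial).
  Calder: +20 → 20 < 100
  Ivory: +85 → 85 ≥ 40
  Kent: +85 → 85 ≥ 70
  Morley: +60 → 60 ≥ 60
Round 2 — Ivory, Kent, Morley default.
  Calder: +60 → 80 < 100
  Fenton: +40+95 → 135 ≥ 50
  Grove: +35+55 → 90 ≥ 90
  Pike: +20 → 20 < 60
Round 3 — Fenton, Grove default.
  Calder: +25 → 105 ≥ 100
  Elm: +55+45 → 100 ≥ 60
Round 4 — Calder, Elm default.
No further defaults.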